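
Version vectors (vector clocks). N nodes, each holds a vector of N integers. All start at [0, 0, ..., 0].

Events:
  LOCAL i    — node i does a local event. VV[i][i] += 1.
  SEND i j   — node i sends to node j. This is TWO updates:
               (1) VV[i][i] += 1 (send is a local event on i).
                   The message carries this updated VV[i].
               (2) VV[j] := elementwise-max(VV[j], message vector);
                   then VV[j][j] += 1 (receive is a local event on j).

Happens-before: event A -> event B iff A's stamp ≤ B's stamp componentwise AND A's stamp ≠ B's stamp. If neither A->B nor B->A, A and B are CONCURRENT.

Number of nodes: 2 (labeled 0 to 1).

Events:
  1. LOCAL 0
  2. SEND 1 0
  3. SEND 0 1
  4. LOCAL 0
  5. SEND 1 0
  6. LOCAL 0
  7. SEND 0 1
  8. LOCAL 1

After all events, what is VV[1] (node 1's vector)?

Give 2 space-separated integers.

Initial: VV[0]=[0, 0]
Initial: VV[1]=[0, 0]
Event 1: LOCAL 0: VV[0][0]++ -> VV[0]=[1, 0]
Event 2: SEND 1->0: VV[1][1]++ -> VV[1]=[0, 1], msg_vec=[0, 1]; VV[0]=max(VV[0],msg_vec) then VV[0][0]++ -> VV[0]=[2, 1]
Event 3: SEND 0->1: VV[0][0]++ -> VV[0]=[3, 1], msg_vec=[3, 1]; VV[1]=max(VV[1],msg_vec) then VV[1][1]++ -> VV[1]=[3, 2]
Event 4: LOCAL 0: VV[0][0]++ -> VV[0]=[4, 1]
Event 5: SEND 1->0: VV[1][1]++ -> VV[1]=[3, 3], msg_vec=[3, 3]; VV[0]=max(VV[0],msg_vec) then VV[0][0]++ -> VV[0]=[5, 3]
Event 6: LOCAL 0: VV[0][0]++ -> VV[0]=[6, 3]
Event 7: SEND 0->1: VV[0][0]++ -> VV[0]=[7, 3], msg_vec=[7, 3]; VV[1]=max(VV[1],msg_vec) then VV[1][1]++ -> VV[1]=[7, 4]
Event 8: LOCAL 1: VV[1][1]++ -> VV[1]=[7, 5]
Final vectors: VV[0]=[7, 3]; VV[1]=[7, 5]

Answer: 7 5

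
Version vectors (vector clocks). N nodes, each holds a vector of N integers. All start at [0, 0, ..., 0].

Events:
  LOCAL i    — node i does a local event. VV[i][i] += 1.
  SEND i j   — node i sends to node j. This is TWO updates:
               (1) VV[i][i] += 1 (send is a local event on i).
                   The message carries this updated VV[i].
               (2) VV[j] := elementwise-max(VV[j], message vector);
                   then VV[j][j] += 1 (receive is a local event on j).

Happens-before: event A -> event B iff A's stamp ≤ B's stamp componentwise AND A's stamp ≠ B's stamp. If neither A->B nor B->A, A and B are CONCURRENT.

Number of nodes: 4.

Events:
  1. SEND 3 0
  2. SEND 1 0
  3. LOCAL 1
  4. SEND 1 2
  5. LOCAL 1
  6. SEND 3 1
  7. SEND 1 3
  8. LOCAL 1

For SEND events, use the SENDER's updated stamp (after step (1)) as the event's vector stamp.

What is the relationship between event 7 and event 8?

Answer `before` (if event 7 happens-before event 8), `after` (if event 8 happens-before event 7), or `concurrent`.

Initial: VV[0]=[0, 0, 0, 0]
Initial: VV[1]=[0, 0, 0, 0]
Initial: VV[2]=[0, 0, 0, 0]
Initial: VV[3]=[0, 0, 0, 0]
Event 1: SEND 3->0: VV[3][3]++ -> VV[3]=[0, 0, 0, 1], msg_vec=[0, 0, 0, 1]; VV[0]=max(VV[0],msg_vec) then VV[0][0]++ -> VV[0]=[1, 0, 0, 1]
Event 2: SEND 1->0: VV[1][1]++ -> VV[1]=[0, 1, 0, 0], msg_vec=[0, 1, 0, 0]; VV[0]=max(VV[0],msg_vec) then VV[0][0]++ -> VV[0]=[2, 1, 0, 1]
Event 3: LOCAL 1: VV[1][1]++ -> VV[1]=[0, 2, 0, 0]
Event 4: SEND 1->2: VV[1][1]++ -> VV[1]=[0, 3, 0, 0], msg_vec=[0, 3, 0, 0]; VV[2]=max(VV[2],msg_vec) then VV[2][2]++ -> VV[2]=[0, 3, 1, 0]
Event 5: LOCAL 1: VV[1][1]++ -> VV[1]=[0, 4, 0, 0]
Event 6: SEND 3->1: VV[3][3]++ -> VV[3]=[0, 0, 0, 2], msg_vec=[0, 0, 0, 2]; VV[1]=max(VV[1],msg_vec) then VV[1][1]++ -> VV[1]=[0, 5, 0, 2]
Event 7: SEND 1->3: VV[1][1]++ -> VV[1]=[0, 6, 0, 2], msg_vec=[0, 6, 0, 2]; VV[3]=max(VV[3],msg_vec) then VV[3][3]++ -> VV[3]=[0, 6, 0, 3]
Event 8: LOCAL 1: VV[1][1]++ -> VV[1]=[0, 7, 0, 2]
Event 7 stamp: [0, 6, 0, 2]
Event 8 stamp: [0, 7, 0, 2]
[0, 6, 0, 2] <= [0, 7, 0, 2]? True
[0, 7, 0, 2] <= [0, 6, 0, 2]? False
Relation: before

Answer: before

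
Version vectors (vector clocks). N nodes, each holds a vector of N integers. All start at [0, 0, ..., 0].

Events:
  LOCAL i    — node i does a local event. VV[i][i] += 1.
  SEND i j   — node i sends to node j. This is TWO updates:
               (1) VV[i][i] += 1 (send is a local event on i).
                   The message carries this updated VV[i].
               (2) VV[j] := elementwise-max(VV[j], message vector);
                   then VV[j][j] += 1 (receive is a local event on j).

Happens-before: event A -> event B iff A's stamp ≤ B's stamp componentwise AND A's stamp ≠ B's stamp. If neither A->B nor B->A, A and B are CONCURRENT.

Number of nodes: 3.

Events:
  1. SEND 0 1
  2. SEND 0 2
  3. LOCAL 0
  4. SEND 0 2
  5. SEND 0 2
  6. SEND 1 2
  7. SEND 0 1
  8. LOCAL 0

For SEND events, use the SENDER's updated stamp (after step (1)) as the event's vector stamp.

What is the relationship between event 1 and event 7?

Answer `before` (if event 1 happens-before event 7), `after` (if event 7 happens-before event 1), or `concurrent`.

Answer: before

Derivation:
Initial: VV[0]=[0, 0, 0]
Initial: VV[1]=[0, 0, 0]
Initial: VV[2]=[0, 0, 0]
Event 1: SEND 0->1: VV[0][0]++ -> VV[0]=[1, 0, 0], msg_vec=[1, 0, 0]; VV[1]=max(VV[1],msg_vec) then VV[1][1]++ -> VV[1]=[1, 1, 0]
Event 2: SEND 0->2: VV[0][0]++ -> VV[0]=[2, 0, 0], msg_vec=[2, 0, 0]; VV[2]=max(VV[2],msg_vec) then VV[2][2]++ -> VV[2]=[2, 0, 1]
Event 3: LOCAL 0: VV[0][0]++ -> VV[0]=[3, 0, 0]
Event 4: SEND 0->2: VV[0][0]++ -> VV[0]=[4, 0, 0], msg_vec=[4, 0, 0]; VV[2]=max(VV[2],msg_vec) then VV[2][2]++ -> VV[2]=[4, 0, 2]
Event 5: SEND 0->2: VV[0][0]++ -> VV[0]=[5, 0, 0], msg_vec=[5, 0, 0]; VV[2]=max(VV[2],msg_vec) then VV[2][2]++ -> VV[2]=[5, 0, 3]
Event 6: SEND 1->2: VV[1][1]++ -> VV[1]=[1, 2, 0], msg_vec=[1, 2, 0]; VV[2]=max(VV[2],msg_vec) then VV[2][2]++ -> VV[2]=[5, 2, 4]
Event 7: SEND 0->1: VV[0][0]++ -> VV[0]=[6, 0, 0], msg_vec=[6, 0, 0]; VV[1]=max(VV[1],msg_vec) then VV[1][1]++ -> VV[1]=[6, 3, 0]
Event 8: LOCAL 0: VV[0][0]++ -> VV[0]=[7, 0, 0]
Event 1 stamp: [1, 0, 0]
Event 7 stamp: [6, 0, 0]
[1, 0, 0] <= [6, 0, 0]? True
[6, 0, 0] <= [1, 0, 0]? False
Relation: before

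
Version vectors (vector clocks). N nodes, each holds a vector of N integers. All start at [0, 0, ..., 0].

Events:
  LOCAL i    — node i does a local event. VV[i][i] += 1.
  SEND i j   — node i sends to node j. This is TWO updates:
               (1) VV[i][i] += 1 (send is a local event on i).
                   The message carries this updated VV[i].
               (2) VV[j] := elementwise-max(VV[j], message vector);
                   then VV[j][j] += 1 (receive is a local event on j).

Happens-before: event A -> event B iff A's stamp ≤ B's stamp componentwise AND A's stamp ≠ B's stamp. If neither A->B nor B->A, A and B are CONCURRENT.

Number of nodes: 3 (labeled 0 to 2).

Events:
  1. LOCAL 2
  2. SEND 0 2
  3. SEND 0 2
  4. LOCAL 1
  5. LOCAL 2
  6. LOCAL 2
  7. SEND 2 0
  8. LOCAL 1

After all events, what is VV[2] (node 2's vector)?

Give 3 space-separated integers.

Initial: VV[0]=[0, 0, 0]
Initial: VV[1]=[0, 0, 0]
Initial: VV[2]=[0, 0, 0]
Event 1: LOCAL 2: VV[2][2]++ -> VV[2]=[0, 0, 1]
Event 2: SEND 0->2: VV[0][0]++ -> VV[0]=[1, 0, 0], msg_vec=[1, 0, 0]; VV[2]=max(VV[2],msg_vec) then VV[2][2]++ -> VV[2]=[1, 0, 2]
Event 3: SEND 0->2: VV[0][0]++ -> VV[0]=[2, 0, 0], msg_vec=[2, 0, 0]; VV[2]=max(VV[2],msg_vec) then VV[2][2]++ -> VV[2]=[2, 0, 3]
Event 4: LOCAL 1: VV[1][1]++ -> VV[1]=[0, 1, 0]
Event 5: LOCAL 2: VV[2][2]++ -> VV[2]=[2, 0, 4]
Event 6: LOCAL 2: VV[2][2]++ -> VV[2]=[2, 0, 5]
Event 7: SEND 2->0: VV[2][2]++ -> VV[2]=[2, 0, 6], msg_vec=[2, 0, 6]; VV[0]=max(VV[0],msg_vec) then VV[0][0]++ -> VV[0]=[3, 0, 6]
Event 8: LOCAL 1: VV[1][1]++ -> VV[1]=[0, 2, 0]
Final vectors: VV[0]=[3, 0, 6]; VV[1]=[0, 2, 0]; VV[2]=[2, 0, 6]

Answer: 2 0 6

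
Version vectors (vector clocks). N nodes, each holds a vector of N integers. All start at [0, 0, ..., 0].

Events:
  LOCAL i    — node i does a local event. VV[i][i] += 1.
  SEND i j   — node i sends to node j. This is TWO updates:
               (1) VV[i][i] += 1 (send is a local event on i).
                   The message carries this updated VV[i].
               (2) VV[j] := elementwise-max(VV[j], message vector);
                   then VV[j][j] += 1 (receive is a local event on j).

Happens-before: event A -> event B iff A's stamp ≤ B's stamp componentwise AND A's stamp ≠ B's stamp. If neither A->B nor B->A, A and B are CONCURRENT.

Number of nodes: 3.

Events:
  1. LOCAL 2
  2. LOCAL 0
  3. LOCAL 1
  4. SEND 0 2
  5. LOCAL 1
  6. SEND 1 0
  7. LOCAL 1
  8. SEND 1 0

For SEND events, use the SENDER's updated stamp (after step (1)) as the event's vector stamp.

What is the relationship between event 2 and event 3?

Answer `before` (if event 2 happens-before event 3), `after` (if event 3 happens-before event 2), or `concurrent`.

Initial: VV[0]=[0, 0, 0]
Initial: VV[1]=[0, 0, 0]
Initial: VV[2]=[0, 0, 0]
Event 1: LOCAL 2: VV[2][2]++ -> VV[2]=[0, 0, 1]
Event 2: LOCAL 0: VV[0][0]++ -> VV[0]=[1, 0, 0]
Event 3: LOCAL 1: VV[1][1]++ -> VV[1]=[0, 1, 0]
Event 4: SEND 0->2: VV[0][0]++ -> VV[0]=[2, 0, 0], msg_vec=[2, 0, 0]; VV[2]=max(VV[2],msg_vec) then VV[2][2]++ -> VV[2]=[2, 0, 2]
Event 5: LOCAL 1: VV[1][1]++ -> VV[1]=[0, 2, 0]
Event 6: SEND 1->0: VV[1][1]++ -> VV[1]=[0, 3, 0], msg_vec=[0, 3, 0]; VV[0]=max(VV[0],msg_vec) then VV[0][0]++ -> VV[0]=[3, 3, 0]
Event 7: LOCAL 1: VV[1][1]++ -> VV[1]=[0, 4, 0]
Event 8: SEND 1->0: VV[1][1]++ -> VV[1]=[0, 5, 0], msg_vec=[0, 5, 0]; VV[0]=max(VV[0],msg_vec) then VV[0][0]++ -> VV[0]=[4, 5, 0]
Event 2 stamp: [1, 0, 0]
Event 3 stamp: [0, 1, 0]
[1, 0, 0] <= [0, 1, 0]? False
[0, 1, 0] <= [1, 0, 0]? False
Relation: concurrent

Answer: concurrent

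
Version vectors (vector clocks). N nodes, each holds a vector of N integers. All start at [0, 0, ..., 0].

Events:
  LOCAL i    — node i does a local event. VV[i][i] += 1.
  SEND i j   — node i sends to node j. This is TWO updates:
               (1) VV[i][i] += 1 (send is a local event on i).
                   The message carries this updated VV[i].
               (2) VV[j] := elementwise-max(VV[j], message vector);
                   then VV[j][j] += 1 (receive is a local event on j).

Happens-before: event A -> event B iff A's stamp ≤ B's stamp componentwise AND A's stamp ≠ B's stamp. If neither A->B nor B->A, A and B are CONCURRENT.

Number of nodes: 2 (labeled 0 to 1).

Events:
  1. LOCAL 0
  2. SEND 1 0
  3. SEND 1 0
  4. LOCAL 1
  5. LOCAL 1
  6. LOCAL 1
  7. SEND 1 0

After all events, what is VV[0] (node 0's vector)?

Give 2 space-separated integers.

Answer: 4 6

Derivation:
Initial: VV[0]=[0, 0]
Initial: VV[1]=[0, 0]
Event 1: LOCAL 0: VV[0][0]++ -> VV[0]=[1, 0]
Event 2: SEND 1->0: VV[1][1]++ -> VV[1]=[0, 1], msg_vec=[0, 1]; VV[0]=max(VV[0],msg_vec) then VV[0][0]++ -> VV[0]=[2, 1]
Event 3: SEND 1->0: VV[1][1]++ -> VV[1]=[0, 2], msg_vec=[0, 2]; VV[0]=max(VV[0],msg_vec) then VV[0][0]++ -> VV[0]=[3, 2]
Event 4: LOCAL 1: VV[1][1]++ -> VV[1]=[0, 3]
Event 5: LOCAL 1: VV[1][1]++ -> VV[1]=[0, 4]
Event 6: LOCAL 1: VV[1][1]++ -> VV[1]=[0, 5]
Event 7: SEND 1->0: VV[1][1]++ -> VV[1]=[0, 6], msg_vec=[0, 6]; VV[0]=max(VV[0],msg_vec) then VV[0][0]++ -> VV[0]=[4, 6]
Final vectors: VV[0]=[4, 6]; VV[1]=[0, 6]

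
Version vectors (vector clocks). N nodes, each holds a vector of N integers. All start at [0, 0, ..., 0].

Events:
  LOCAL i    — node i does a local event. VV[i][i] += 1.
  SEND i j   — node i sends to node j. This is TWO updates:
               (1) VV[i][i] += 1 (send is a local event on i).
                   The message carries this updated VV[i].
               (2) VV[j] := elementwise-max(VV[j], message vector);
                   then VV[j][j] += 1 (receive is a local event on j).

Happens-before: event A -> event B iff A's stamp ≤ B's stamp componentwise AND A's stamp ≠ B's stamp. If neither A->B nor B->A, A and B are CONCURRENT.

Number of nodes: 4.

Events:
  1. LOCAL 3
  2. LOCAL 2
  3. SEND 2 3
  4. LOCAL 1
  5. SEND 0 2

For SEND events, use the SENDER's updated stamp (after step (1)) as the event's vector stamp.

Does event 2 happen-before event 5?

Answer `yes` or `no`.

Answer: no

Derivation:
Initial: VV[0]=[0, 0, 0, 0]
Initial: VV[1]=[0, 0, 0, 0]
Initial: VV[2]=[0, 0, 0, 0]
Initial: VV[3]=[0, 0, 0, 0]
Event 1: LOCAL 3: VV[3][3]++ -> VV[3]=[0, 0, 0, 1]
Event 2: LOCAL 2: VV[2][2]++ -> VV[2]=[0, 0, 1, 0]
Event 3: SEND 2->3: VV[2][2]++ -> VV[2]=[0, 0, 2, 0], msg_vec=[0, 0, 2, 0]; VV[3]=max(VV[3],msg_vec) then VV[3][3]++ -> VV[3]=[0, 0, 2, 2]
Event 4: LOCAL 1: VV[1][1]++ -> VV[1]=[0, 1, 0, 0]
Event 5: SEND 0->2: VV[0][0]++ -> VV[0]=[1, 0, 0, 0], msg_vec=[1, 0, 0, 0]; VV[2]=max(VV[2],msg_vec) then VV[2][2]++ -> VV[2]=[1, 0, 3, 0]
Event 2 stamp: [0, 0, 1, 0]
Event 5 stamp: [1, 0, 0, 0]
[0, 0, 1, 0] <= [1, 0, 0, 0]? False. Equal? False. Happens-before: False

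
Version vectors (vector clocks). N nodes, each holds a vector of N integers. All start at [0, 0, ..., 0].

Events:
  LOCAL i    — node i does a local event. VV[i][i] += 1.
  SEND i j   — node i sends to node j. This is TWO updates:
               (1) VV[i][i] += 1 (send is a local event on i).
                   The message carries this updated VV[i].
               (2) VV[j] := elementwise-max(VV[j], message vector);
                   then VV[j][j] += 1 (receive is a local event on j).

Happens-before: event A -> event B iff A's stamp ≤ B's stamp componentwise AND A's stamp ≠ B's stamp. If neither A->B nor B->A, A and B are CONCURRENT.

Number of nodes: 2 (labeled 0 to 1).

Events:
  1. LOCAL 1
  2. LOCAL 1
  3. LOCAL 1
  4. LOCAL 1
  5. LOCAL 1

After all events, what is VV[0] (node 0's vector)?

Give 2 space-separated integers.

Initial: VV[0]=[0, 0]
Initial: VV[1]=[0, 0]
Event 1: LOCAL 1: VV[1][1]++ -> VV[1]=[0, 1]
Event 2: LOCAL 1: VV[1][1]++ -> VV[1]=[0, 2]
Event 3: LOCAL 1: VV[1][1]++ -> VV[1]=[0, 3]
Event 4: LOCAL 1: VV[1][1]++ -> VV[1]=[0, 4]
Event 5: LOCAL 1: VV[1][1]++ -> VV[1]=[0, 5]
Final vectors: VV[0]=[0, 0]; VV[1]=[0, 5]

Answer: 0 0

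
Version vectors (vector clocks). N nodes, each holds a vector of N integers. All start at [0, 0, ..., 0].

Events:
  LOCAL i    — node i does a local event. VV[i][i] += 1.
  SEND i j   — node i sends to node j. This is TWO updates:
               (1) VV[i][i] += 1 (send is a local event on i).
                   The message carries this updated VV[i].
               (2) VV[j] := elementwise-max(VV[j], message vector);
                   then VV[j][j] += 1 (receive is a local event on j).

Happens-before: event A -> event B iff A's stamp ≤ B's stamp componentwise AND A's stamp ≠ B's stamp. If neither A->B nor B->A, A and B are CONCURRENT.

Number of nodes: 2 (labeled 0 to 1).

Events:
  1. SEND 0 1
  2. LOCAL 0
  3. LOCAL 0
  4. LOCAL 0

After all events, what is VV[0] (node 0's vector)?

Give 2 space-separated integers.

Initial: VV[0]=[0, 0]
Initial: VV[1]=[0, 0]
Event 1: SEND 0->1: VV[0][0]++ -> VV[0]=[1, 0], msg_vec=[1, 0]; VV[1]=max(VV[1],msg_vec) then VV[1][1]++ -> VV[1]=[1, 1]
Event 2: LOCAL 0: VV[0][0]++ -> VV[0]=[2, 0]
Event 3: LOCAL 0: VV[0][0]++ -> VV[0]=[3, 0]
Event 4: LOCAL 0: VV[0][0]++ -> VV[0]=[4, 0]
Final vectors: VV[0]=[4, 0]; VV[1]=[1, 1]

Answer: 4 0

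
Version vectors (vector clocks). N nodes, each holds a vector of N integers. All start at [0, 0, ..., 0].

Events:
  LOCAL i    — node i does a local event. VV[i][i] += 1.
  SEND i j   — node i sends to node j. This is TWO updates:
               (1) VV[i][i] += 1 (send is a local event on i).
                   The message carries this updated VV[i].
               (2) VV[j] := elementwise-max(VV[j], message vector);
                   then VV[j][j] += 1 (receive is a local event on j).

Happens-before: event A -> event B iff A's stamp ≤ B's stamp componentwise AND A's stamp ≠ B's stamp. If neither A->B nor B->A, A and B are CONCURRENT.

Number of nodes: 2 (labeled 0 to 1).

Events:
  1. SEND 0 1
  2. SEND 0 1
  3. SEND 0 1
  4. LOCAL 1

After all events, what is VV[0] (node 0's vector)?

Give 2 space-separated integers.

Initial: VV[0]=[0, 0]
Initial: VV[1]=[0, 0]
Event 1: SEND 0->1: VV[0][0]++ -> VV[0]=[1, 0], msg_vec=[1, 0]; VV[1]=max(VV[1],msg_vec) then VV[1][1]++ -> VV[1]=[1, 1]
Event 2: SEND 0->1: VV[0][0]++ -> VV[0]=[2, 0], msg_vec=[2, 0]; VV[1]=max(VV[1],msg_vec) then VV[1][1]++ -> VV[1]=[2, 2]
Event 3: SEND 0->1: VV[0][0]++ -> VV[0]=[3, 0], msg_vec=[3, 0]; VV[1]=max(VV[1],msg_vec) then VV[1][1]++ -> VV[1]=[3, 3]
Event 4: LOCAL 1: VV[1][1]++ -> VV[1]=[3, 4]
Final vectors: VV[0]=[3, 0]; VV[1]=[3, 4]

Answer: 3 0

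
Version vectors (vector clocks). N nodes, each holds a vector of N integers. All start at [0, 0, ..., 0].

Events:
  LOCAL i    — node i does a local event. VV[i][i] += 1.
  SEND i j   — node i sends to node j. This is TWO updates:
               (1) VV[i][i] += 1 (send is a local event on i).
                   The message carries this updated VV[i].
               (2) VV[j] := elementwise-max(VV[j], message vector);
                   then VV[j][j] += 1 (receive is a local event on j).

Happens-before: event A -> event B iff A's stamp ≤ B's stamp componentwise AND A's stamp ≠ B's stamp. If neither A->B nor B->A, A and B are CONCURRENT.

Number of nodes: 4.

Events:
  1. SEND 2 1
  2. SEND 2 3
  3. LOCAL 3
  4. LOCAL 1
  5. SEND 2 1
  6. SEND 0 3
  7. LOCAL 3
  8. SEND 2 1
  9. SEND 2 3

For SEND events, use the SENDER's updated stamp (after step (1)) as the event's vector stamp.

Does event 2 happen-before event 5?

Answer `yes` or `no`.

Initial: VV[0]=[0, 0, 0, 0]
Initial: VV[1]=[0, 0, 0, 0]
Initial: VV[2]=[0, 0, 0, 0]
Initial: VV[3]=[0, 0, 0, 0]
Event 1: SEND 2->1: VV[2][2]++ -> VV[2]=[0, 0, 1, 0], msg_vec=[0, 0, 1, 0]; VV[1]=max(VV[1],msg_vec) then VV[1][1]++ -> VV[1]=[0, 1, 1, 0]
Event 2: SEND 2->3: VV[2][2]++ -> VV[2]=[0, 0, 2, 0], msg_vec=[0, 0, 2, 0]; VV[3]=max(VV[3],msg_vec) then VV[3][3]++ -> VV[3]=[0, 0, 2, 1]
Event 3: LOCAL 3: VV[3][3]++ -> VV[3]=[0, 0, 2, 2]
Event 4: LOCAL 1: VV[1][1]++ -> VV[1]=[0, 2, 1, 0]
Event 5: SEND 2->1: VV[2][2]++ -> VV[2]=[0, 0, 3, 0], msg_vec=[0, 0, 3, 0]; VV[1]=max(VV[1],msg_vec) then VV[1][1]++ -> VV[1]=[0, 3, 3, 0]
Event 6: SEND 0->3: VV[0][0]++ -> VV[0]=[1, 0, 0, 0], msg_vec=[1, 0, 0, 0]; VV[3]=max(VV[3],msg_vec) then VV[3][3]++ -> VV[3]=[1, 0, 2, 3]
Event 7: LOCAL 3: VV[3][3]++ -> VV[3]=[1, 0, 2, 4]
Event 8: SEND 2->1: VV[2][2]++ -> VV[2]=[0, 0, 4, 0], msg_vec=[0, 0, 4, 0]; VV[1]=max(VV[1],msg_vec) then VV[1][1]++ -> VV[1]=[0, 4, 4, 0]
Event 9: SEND 2->3: VV[2][2]++ -> VV[2]=[0, 0, 5, 0], msg_vec=[0, 0, 5, 0]; VV[3]=max(VV[3],msg_vec) then VV[3][3]++ -> VV[3]=[1, 0, 5, 5]
Event 2 stamp: [0, 0, 2, 0]
Event 5 stamp: [0, 0, 3, 0]
[0, 0, 2, 0] <= [0, 0, 3, 0]? True. Equal? False. Happens-before: True

Answer: yes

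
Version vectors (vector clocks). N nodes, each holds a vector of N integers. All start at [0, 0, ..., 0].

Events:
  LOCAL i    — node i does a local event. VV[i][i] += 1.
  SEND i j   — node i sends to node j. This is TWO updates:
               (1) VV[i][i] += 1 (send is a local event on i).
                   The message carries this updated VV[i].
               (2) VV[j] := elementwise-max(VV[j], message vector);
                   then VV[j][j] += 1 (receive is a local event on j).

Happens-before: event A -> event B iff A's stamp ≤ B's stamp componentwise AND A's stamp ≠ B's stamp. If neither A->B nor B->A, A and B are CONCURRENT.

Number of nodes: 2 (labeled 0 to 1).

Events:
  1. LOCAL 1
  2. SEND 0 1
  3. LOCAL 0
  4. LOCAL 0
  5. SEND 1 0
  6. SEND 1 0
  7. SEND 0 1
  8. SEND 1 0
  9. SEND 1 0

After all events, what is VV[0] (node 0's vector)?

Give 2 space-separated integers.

Initial: VV[0]=[0, 0]
Initial: VV[1]=[0, 0]
Event 1: LOCAL 1: VV[1][1]++ -> VV[1]=[0, 1]
Event 2: SEND 0->1: VV[0][0]++ -> VV[0]=[1, 0], msg_vec=[1, 0]; VV[1]=max(VV[1],msg_vec) then VV[1][1]++ -> VV[1]=[1, 2]
Event 3: LOCAL 0: VV[0][0]++ -> VV[0]=[2, 0]
Event 4: LOCAL 0: VV[0][0]++ -> VV[0]=[3, 0]
Event 5: SEND 1->0: VV[1][1]++ -> VV[1]=[1, 3], msg_vec=[1, 3]; VV[0]=max(VV[0],msg_vec) then VV[0][0]++ -> VV[0]=[4, 3]
Event 6: SEND 1->0: VV[1][1]++ -> VV[1]=[1, 4], msg_vec=[1, 4]; VV[0]=max(VV[0],msg_vec) then VV[0][0]++ -> VV[0]=[5, 4]
Event 7: SEND 0->1: VV[0][0]++ -> VV[0]=[6, 4], msg_vec=[6, 4]; VV[1]=max(VV[1],msg_vec) then VV[1][1]++ -> VV[1]=[6, 5]
Event 8: SEND 1->0: VV[1][1]++ -> VV[1]=[6, 6], msg_vec=[6, 6]; VV[0]=max(VV[0],msg_vec) then VV[0][0]++ -> VV[0]=[7, 6]
Event 9: SEND 1->0: VV[1][1]++ -> VV[1]=[6, 7], msg_vec=[6, 7]; VV[0]=max(VV[0],msg_vec) then VV[0][0]++ -> VV[0]=[8, 7]
Final vectors: VV[0]=[8, 7]; VV[1]=[6, 7]

Answer: 8 7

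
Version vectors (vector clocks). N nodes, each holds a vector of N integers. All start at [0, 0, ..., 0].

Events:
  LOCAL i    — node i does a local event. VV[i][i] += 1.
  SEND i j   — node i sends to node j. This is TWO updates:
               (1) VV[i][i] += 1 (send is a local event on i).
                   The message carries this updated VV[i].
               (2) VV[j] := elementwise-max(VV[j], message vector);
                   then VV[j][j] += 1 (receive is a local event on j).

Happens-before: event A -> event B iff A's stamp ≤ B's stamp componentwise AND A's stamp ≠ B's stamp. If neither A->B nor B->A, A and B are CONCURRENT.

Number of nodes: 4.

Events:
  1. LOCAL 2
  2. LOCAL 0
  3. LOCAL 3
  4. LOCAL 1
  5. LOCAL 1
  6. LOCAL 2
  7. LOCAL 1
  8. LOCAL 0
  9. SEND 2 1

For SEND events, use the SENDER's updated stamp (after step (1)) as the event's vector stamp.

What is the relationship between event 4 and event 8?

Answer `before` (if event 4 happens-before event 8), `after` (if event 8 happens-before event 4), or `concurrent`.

Answer: concurrent

Derivation:
Initial: VV[0]=[0, 0, 0, 0]
Initial: VV[1]=[0, 0, 0, 0]
Initial: VV[2]=[0, 0, 0, 0]
Initial: VV[3]=[0, 0, 0, 0]
Event 1: LOCAL 2: VV[2][2]++ -> VV[2]=[0, 0, 1, 0]
Event 2: LOCAL 0: VV[0][0]++ -> VV[0]=[1, 0, 0, 0]
Event 3: LOCAL 3: VV[3][3]++ -> VV[3]=[0, 0, 0, 1]
Event 4: LOCAL 1: VV[1][1]++ -> VV[1]=[0, 1, 0, 0]
Event 5: LOCAL 1: VV[1][1]++ -> VV[1]=[0, 2, 0, 0]
Event 6: LOCAL 2: VV[2][2]++ -> VV[2]=[0, 0, 2, 0]
Event 7: LOCAL 1: VV[1][1]++ -> VV[1]=[0, 3, 0, 0]
Event 8: LOCAL 0: VV[0][0]++ -> VV[0]=[2, 0, 0, 0]
Event 9: SEND 2->1: VV[2][2]++ -> VV[2]=[0, 0, 3, 0], msg_vec=[0, 0, 3, 0]; VV[1]=max(VV[1],msg_vec) then VV[1][1]++ -> VV[1]=[0, 4, 3, 0]
Event 4 stamp: [0, 1, 0, 0]
Event 8 stamp: [2, 0, 0, 0]
[0, 1, 0, 0] <= [2, 0, 0, 0]? False
[2, 0, 0, 0] <= [0, 1, 0, 0]? False
Relation: concurrent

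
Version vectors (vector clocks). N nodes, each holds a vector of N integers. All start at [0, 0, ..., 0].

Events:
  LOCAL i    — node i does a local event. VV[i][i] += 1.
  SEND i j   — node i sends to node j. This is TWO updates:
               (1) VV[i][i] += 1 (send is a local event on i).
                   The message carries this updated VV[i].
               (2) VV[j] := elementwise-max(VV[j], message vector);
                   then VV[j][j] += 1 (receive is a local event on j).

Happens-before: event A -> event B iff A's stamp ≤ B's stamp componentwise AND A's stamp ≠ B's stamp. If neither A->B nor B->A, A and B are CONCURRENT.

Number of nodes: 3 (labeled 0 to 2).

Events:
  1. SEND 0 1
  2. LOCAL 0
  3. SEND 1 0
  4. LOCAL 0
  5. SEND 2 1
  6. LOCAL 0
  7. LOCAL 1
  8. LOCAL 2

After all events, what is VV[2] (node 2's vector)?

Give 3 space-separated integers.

Answer: 0 0 2

Derivation:
Initial: VV[0]=[0, 0, 0]
Initial: VV[1]=[0, 0, 0]
Initial: VV[2]=[0, 0, 0]
Event 1: SEND 0->1: VV[0][0]++ -> VV[0]=[1, 0, 0], msg_vec=[1, 0, 0]; VV[1]=max(VV[1],msg_vec) then VV[1][1]++ -> VV[1]=[1, 1, 0]
Event 2: LOCAL 0: VV[0][0]++ -> VV[0]=[2, 0, 0]
Event 3: SEND 1->0: VV[1][1]++ -> VV[1]=[1, 2, 0], msg_vec=[1, 2, 0]; VV[0]=max(VV[0],msg_vec) then VV[0][0]++ -> VV[0]=[3, 2, 0]
Event 4: LOCAL 0: VV[0][0]++ -> VV[0]=[4, 2, 0]
Event 5: SEND 2->1: VV[2][2]++ -> VV[2]=[0, 0, 1], msg_vec=[0, 0, 1]; VV[1]=max(VV[1],msg_vec) then VV[1][1]++ -> VV[1]=[1, 3, 1]
Event 6: LOCAL 0: VV[0][0]++ -> VV[0]=[5, 2, 0]
Event 7: LOCAL 1: VV[1][1]++ -> VV[1]=[1, 4, 1]
Event 8: LOCAL 2: VV[2][2]++ -> VV[2]=[0, 0, 2]
Final vectors: VV[0]=[5, 2, 0]; VV[1]=[1, 4, 1]; VV[2]=[0, 0, 2]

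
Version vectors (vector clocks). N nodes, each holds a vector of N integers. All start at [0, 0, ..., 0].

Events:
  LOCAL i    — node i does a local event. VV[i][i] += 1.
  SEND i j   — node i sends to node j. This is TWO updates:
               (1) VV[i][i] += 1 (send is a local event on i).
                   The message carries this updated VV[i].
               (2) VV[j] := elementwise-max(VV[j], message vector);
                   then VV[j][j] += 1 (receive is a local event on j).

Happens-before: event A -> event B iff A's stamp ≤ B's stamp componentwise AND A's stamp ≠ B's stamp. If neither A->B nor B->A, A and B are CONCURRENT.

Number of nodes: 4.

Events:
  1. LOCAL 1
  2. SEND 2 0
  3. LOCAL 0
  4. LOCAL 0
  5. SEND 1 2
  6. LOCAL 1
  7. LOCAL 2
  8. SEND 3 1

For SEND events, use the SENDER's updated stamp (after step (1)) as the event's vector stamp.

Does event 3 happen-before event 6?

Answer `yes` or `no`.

Initial: VV[0]=[0, 0, 0, 0]
Initial: VV[1]=[0, 0, 0, 0]
Initial: VV[2]=[0, 0, 0, 0]
Initial: VV[3]=[0, 0, 0, 0]
Event 1: LOCAL 1: VV[1][1]++ -> VV[1]=[0, 1, 0, 0]
Event 2: SEND 2->0: VV[2][2]++ -> VV[2]=[0, 0, 1, 0], msg_vec=[0, 0, 1, 0]; VV[0]=max(VV[0],msg_vec) then VV[0][0]++ -> VV[0]=[1, 0, 1, 0]
Event 3: LOCAL 0: VV[0][0]++ -> VV[0]=[2, 0, 1, 0]
Event 4: LOCAL 0: VV[0][0]++ -> VV[0]=[3, 0, 1, 0]
Event 5: SEND 1->2: VV[1][1]++ -> VV[1]=[0, 2, 0, 0], msg_vec=[0, 2, 0, 0]; VV[2]=max(VV[2],msg_vec) then VV[2][2]++ -> VV[2]=[0, 2, 2, 0]
Event 6: LOCAL 1: VV[1][1]++ -> VV[1]=[0, 3, 0, 0]
Event 7: LOCAL 2: VV[2][2]++ -> VV[2]=[0, 2, 3, 0]
Event 8: SEND 3->1: VV[3][3]++ -> VV[3]=[0, 0, 0, 1], msg_vec=[0, 0, 0, 1]; VV[1]=max(VV[1],msg_vec) then VV[1][1]++ -> VV[1]=[0, 4, 0, 1]
Event 3 stamp: [2, 0, 1, 0]
Event 6 stamp: [0, 3, 0, 0]
[2, 0, 1, 0] <= [0, 3, 0, 0]? False. Equal? False. Happens-before: False

Answer: no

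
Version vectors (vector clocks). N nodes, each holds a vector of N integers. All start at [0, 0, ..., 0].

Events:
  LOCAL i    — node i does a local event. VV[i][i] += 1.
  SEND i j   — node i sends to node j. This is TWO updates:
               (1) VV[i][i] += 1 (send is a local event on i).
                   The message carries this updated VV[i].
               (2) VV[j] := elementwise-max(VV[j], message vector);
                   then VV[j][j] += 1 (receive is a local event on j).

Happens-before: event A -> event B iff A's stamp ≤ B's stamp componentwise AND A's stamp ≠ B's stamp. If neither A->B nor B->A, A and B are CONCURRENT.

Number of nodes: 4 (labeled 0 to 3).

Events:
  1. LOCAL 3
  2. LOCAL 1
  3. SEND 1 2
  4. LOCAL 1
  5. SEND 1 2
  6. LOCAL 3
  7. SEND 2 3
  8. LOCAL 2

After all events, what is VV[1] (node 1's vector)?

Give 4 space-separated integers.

Answer: 0 4 0 0

Derivation:
Initial: VV[0]=[0, 0, 0, 0]
Initial: VV[1]=[0, 0, 0, 0]
Initial: VV[2]=[0, 0, 0, 0]
Initial: VV[3]=[0, 0, 0, 0]
Event 1: LOCAL 3: VV[3][3]++ -> VV[3]=[0, 0, 0, 1]
Event 2: LOCAL 1: VV[1][1]++ -> VV[1]=[0, 1, 0, 0]
Event 3: SEND 1->2: VV[1][1]++ -> VV[1]=[0, 2, 0, 0], msg_vec=[0, 2, 0, 0]; VV[2]=max(VV[2],msg_vec) then VV[2][2]++ -> VV[2]=[0, 2, 1, 0]
Event 4: LOCAL 1: VV[1][1]++ -> VV[1]=[0, 3, 0, 0]
Event 5: SEND 1->2: VV[1][1]++ -> VV[1]=[0, 4, 0, 0], msg_vec=[0, 4, 0, 0]; VV[2]=max(VV[2],msg_vec) then VV[2][2]++ -> VV[2]=[0, 4, 2, 0]
Event 6: LOCAL 3: VV[3][3]++ -> VV[3]=[0, 0, 0, 2]
Event 7: SEND 2->3: VV[2][2]++ -> VV[2]=[0, 4, 3, 0], msg_vec=[0, 4, 3, 0]; VV[3]=max(VV[3],msg_vec) then VV[3][3]++ -> VV[3]=[0, 4, 3, 3]
Event 8: LOCAL 2: VV[2][2]++ -> VV[2]=[0, 4, 4, 0]
Final vectors: VV[0]=[0, 0, 0, 0]; VV[1]=[0, 4, 0, 0]; VV[2]=[0, 4, 4, 0]; VV[3]=[0, 4, 3, 3]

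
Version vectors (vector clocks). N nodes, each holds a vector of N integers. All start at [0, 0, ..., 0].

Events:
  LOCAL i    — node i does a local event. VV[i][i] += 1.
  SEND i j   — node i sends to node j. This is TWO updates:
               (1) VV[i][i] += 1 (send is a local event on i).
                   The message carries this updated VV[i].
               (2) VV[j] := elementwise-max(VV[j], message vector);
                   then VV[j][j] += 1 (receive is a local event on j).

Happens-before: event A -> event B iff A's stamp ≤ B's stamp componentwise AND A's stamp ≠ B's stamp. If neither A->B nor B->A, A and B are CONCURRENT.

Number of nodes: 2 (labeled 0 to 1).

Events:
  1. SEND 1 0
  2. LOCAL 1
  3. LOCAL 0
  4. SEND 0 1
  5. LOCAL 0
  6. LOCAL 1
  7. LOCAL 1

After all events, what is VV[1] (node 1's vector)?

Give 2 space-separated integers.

Answer: 3 5

Derivation:
Initial: VV[0]=[0, 0]
Initial: VV[1]=[0, 0]
Event 1: SEND 1->0: VV[1][1]++ -> VV[1]=[0, 1], msg_vec=[0, 1]; VV[0]=max(VV[0],msg_vec) then VV[0][0]++ -> VV[0]=[1, 1]
Event 2: LOCAL 1: VV[1][1]++ -> VV[1]=[0, 2]
Event 3: LOCAL 0: VV[0][0]++ -> VV[0]=[2, 1]
Event 4: SEND 0->1: VV[0][0]++ -> VV[0]=[3, 1], msg_vec=[3, 1]; VV[1]=max(VV[1],msg_vec) then VV[1][1]++ -> VV[1]=[3, 3]
Event 5: LOCAL 0: VV[0][0]++ -> VV[0]=[4, 1]
Event 6: LOCAL 1: VV[1][1]++ -> VV[1]=[3, 4]
Event 7: LOCAL 1: VV[1][1]++ -> VV[1]=[3, 5]
Final vectors: VV[0]=[4, 1]; VV[1]=[3, 5]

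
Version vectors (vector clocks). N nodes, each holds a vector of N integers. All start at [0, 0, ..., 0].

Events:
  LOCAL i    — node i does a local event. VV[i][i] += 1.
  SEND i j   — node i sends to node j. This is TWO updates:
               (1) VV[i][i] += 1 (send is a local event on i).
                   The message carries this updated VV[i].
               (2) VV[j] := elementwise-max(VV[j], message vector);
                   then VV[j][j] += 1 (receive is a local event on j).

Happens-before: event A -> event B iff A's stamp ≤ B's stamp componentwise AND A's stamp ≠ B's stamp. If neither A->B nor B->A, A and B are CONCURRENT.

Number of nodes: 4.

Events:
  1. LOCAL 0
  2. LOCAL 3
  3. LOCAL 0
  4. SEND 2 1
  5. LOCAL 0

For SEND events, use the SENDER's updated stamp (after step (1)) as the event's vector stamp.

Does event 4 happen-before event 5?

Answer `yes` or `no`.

Answer: no

Derivation:
Initial: VV[0]=[0, 0, 0, 0]
Initial: VV[1]=[0, 0, 0, 0]
Initial: VV[2]=[0, 0, 0, 0]
Initial: VV[3]=[0, 0, 0, 0]
Event 1: LOCAL 0: VV[0][0]++ -> VV[0]=[1, 0, 0, 0]
Event 2: LOCAL 3: VV[3][3]++ -> VV[3]=[0, 0, 0, 1]
Event 3: LOCAL 0: VV[0][0]++ -> VV[0]=[2, 0, 0, 0]
Event 4: SEND 2->1: VV[2][2]++ -> VV[2]=[0, 0, 1, 0], msg_vec=[0, 0, 1, 0]; VV[1]=max(VV[1],msg_vec) then VV[1][1]++ -> VV[1]=[0, 1, 1, 0]
Event 5: LOCAL 0: VV[0][0]++ -> VV[0]=[3, 0, 0, 0]
Event 4 stamp: [0, 0, 1, 0]
Event 5 stamp: [3, 0, 0, 0]
[0, 0, 1, 0] <= [3, 0, 0, 0]? False. Equal? False. Happens-before: False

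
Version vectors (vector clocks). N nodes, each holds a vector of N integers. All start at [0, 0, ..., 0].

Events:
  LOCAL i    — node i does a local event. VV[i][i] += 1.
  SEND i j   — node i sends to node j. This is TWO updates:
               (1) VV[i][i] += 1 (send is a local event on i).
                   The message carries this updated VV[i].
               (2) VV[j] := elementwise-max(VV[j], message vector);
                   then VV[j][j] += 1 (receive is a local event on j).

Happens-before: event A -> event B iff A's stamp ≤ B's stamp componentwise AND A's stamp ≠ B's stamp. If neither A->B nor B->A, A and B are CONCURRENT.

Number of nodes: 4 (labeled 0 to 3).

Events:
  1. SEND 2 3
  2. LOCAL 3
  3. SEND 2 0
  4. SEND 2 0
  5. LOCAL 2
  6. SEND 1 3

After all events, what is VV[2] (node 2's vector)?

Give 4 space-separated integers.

Answer: 0 0 4 0

Derivation:
Initial: VV[0]=[0, 0, 0, 0]
Initial: VV[1]=[0, 0, 0, 0]
Initial: VV[2]=[0, 0, 0, 0]
Initial: VV[3]=[0, 0, 0, 0]
Event 1: SEND 2->3: VV[2][2]++ -> VV[2]=[0, 0, 1, 0], msg_vec=[0, 0, 1, 0]; VV[3]=max(VV[3],msg_vec) then VV[3][3]++ -> VV[3]=[0, 0, 1, 1]
Event 2: LOCAL 3: VV[3][3]++ -> VV[3]=[0, 0, 1, 2]
Event 3: SEND 2->0: VV[2][2]++ -> VV[2]=[0, 0, 2, 0], msg_vec=[0, 0, 2, 0]; VV[0]=max(VV[0],msg_vec) then VV[0][0]++ -> VV[0]=[1, 0, 2, 0]
Event 4: SEND 2->0: VV[2][2]++ -> VV[2]=[0, 0, 3, 0], msg_vec=[0, 0, 3, 0]; VV[0]=max(VV[0],msg_vec) then VV[0][0]++ -> VV[0]=[2, 0, 3, 0]
Event 5: LOCAL 2: VV[2][2]++ -> VV[2]=[0, 0, 4, 0]
Event 6: SEND 1->3: VV[1][1]++ -> VV[1]=[0, 1, 0, 0], msg_vec=[0, 1, 0, 0]; VV[3]=max(VV[3],msg_vec) then VV[3][3]++ -> VV[3]=[0, 1, 1, 3]
Final vectors: VV[0]=[2, 0, 3, 0]; VV[1]=[0, 1, 0, 0]; VV[2]=[0, 0, 4, 0]; VV[3]=[0, 1, 1, 3]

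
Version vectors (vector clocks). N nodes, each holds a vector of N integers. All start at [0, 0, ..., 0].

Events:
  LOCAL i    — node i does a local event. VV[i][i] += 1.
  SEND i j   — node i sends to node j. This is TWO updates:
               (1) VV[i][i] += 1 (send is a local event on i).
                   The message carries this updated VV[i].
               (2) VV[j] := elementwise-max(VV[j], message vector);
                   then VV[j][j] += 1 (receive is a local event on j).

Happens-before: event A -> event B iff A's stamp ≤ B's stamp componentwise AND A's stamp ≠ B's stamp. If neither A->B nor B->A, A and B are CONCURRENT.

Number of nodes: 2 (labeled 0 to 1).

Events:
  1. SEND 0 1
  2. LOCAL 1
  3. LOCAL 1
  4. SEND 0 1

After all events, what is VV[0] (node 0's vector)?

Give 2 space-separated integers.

Answer: 2 0

Derivation:
Initial: VV[0]=[0, 0]
Initial: VV[1]=[0, 0]
Event 1: SEND 0->1: VV[0][0]++ -> VV[0]=[1, 0], msg_vec=[1, 0]; VV[1]=max(VV[1],msg_vec) then VV[1][1]++ -> VV[1]=[1, 1]
Event 2: LOCAL 1: VV[1][1]++ -> VV[1]=[1, 2]
Event 3: LOCAL 1: VV[1][1]++ -> VV[1]=[1, 3]
Event 4: SEND 0->1: VV[0][0]++ -> VV[0]=[2, 0], msg_vec=[2, 0]; VV[1]=max(VV[1],msg_vec) then VV[1][1]++ -> VV[1]=[2, 4]
Final vectors: VV[0]=[2, 0]; VV[1]=[2, 4]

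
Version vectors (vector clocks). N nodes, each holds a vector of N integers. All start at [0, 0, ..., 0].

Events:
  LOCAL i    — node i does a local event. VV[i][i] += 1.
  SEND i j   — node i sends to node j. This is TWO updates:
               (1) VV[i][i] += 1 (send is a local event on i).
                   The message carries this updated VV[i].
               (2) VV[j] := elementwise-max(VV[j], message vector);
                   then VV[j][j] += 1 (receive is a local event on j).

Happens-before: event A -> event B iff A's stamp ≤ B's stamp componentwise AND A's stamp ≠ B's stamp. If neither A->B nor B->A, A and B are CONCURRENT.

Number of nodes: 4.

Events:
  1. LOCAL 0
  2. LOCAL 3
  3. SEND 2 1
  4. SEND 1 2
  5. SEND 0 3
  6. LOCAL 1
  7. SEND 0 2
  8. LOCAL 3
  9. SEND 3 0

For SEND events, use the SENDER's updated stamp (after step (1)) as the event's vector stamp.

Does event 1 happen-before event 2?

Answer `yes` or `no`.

Answer: no

Derivation:
Initial: VV[0]=[0, 0, 0, 0]
Initial: VV[1]=[0, 0, 0, 0]
Initial: VV[2]=[0, 0, 0, 0]
Initial: VV[3]=[0, 0, 0, 0]
Event 1: LOCAL 0: VV[0][0]++ -> VV[0]=[1, 0, 0, 0]
Event 2: LOCAL 3: VV[3][3]++ -> VV[3]=[0, 0, 0, 1]
Event 3: SEND 2->1: VV[2][2]++ -> VV[2]=[0, 0, 1, 0], msg_vec=[0, 0, 1, 0]; VV[1]=max(VV[1],msg_vec) then VV[1][1]++ -> VV[1]=[0, 1, 1, 0]
Event 4: SEND 1->2: VV[1][1]++ -> VV[1]=[0, 2, 1, 0], msg_vec=[0, 2, 1, 0]; VV[2]=max(VV[2],msg_vec) then VV[2][2]++ -> VV[2]=[0, 2, 2, 0]
Event 5: SEND 0->3: VV[0][0]++ -> VV[0]=[2, 0, 0, 0], msg_vec=[2, 0, 0, 0]; VV[3]=max(VV[3],msg_vec) then VV[3][3]++ -> VV[3]=[2, 0, 0, 2]
Event 6: LOCAL 1: VV[1][1]++ -> VV[1]=[0, 3, 1, 0]
Event 7: SEND 0->2: VV[0][0]++ -> VV[0]=[3, 0, 0, 0], msg_vec=[3, 0, 0, 0]; VV[2]=max(VV[2],msg_vec) then VV[2][2]++ -> VV[2]=[3, 2, 3, 0]
Event 8: LOCAL 3: VV[3][3]++ -> VV[3]=[2, 0, 0, 3]
Event 9: SEND 3->0: VV[3][3]++ -> VV[3]=[2, 0, 0, 4], msg_vec=[2, 0, 0, 4]; VV[0]=max(VV[0],msg_vec) then VV[0][0]++ -> VV[0]=[4, 0, 0, 4]
Event 1 stamp: [1, 0, 0, 0]
Event 2 stamp: [0, 0, 0, 1]
[1, 0, 0, 0] <= [0, 0, 0, 1]? False. Equal? False. Happens-before: False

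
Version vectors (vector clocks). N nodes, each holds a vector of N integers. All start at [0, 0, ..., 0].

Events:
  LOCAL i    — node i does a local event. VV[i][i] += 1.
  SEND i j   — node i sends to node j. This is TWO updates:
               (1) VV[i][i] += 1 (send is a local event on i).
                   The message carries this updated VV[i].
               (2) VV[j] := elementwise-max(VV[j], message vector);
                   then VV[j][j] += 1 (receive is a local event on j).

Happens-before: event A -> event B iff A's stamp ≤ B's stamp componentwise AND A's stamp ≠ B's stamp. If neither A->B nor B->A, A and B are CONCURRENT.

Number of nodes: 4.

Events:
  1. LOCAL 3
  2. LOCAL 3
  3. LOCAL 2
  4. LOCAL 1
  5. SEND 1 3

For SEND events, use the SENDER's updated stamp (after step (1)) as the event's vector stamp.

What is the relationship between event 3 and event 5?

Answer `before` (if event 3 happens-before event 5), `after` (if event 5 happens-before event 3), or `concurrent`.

Initial: VV[0]=[0, 0, 0, 0]
Initial: VV[1]=[0, 0, 0, 0]
Initial: VV[2]=[0, 0, 0, 0]
Initial: VV[3]=[0, 0, 0, 0]
Event 1: LOCAL 3: VV[3][3]++ -> VV[3]=[0, 0, 0, 1]
Event 2: LOCAL 3: VV[3][3]++ -> VV[3]=[0, 0, 0, 2]
Event 3: LOCAL 2: VV[2][2]++ -> VV[2]=[0, 0, 1, 0]
Event 4: LOCAL 1: VV[1][1]++ -> VV[1]=[0, 1, 0, 0]
Event 5: SEND 1->3: VV[1][1]++ -> VV[1]=[0, 2, 0, 0], msg_vec=[0, 2, 0, 0]; VV[3]=max(VV[3],msg_vec) then VV[3][3]++ -> VV[3]=[0, 2, 0, 3]
Event 3 stamp: [0, 0, 1, 0]
Event 5 stamp: [0, 2, 0, 0]
[0, 0, 1, 0] <= [0, 2, 0, 0]? False
[0, 2, 0, 0] <= [0, 0, 1, 0]? False
Relation: concurrent

Answer: concurrent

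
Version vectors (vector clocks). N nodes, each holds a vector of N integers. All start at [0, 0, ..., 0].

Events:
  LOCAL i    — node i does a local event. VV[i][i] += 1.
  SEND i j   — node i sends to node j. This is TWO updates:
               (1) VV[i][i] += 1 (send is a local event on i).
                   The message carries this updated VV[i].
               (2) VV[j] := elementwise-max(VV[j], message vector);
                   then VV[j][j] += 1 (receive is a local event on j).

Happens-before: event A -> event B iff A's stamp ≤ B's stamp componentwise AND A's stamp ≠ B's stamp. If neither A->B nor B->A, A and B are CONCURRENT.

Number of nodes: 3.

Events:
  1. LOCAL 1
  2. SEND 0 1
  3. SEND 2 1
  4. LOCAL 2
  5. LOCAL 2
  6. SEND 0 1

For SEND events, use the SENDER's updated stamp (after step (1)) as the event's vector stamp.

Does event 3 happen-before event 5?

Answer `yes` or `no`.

Initial: VV[0]=[0, 0, 0]
Initial: VV[1]=[0, 0, 0]
Initial: VV[2]=[0, 0, 0]
Event 1: LOCAL 1: VV[1][1]++ -> VV[1]=[0, 1, 0]
Event 2: SEND 0->1: VV[0][0]++ -> VV[0]=[1, 0, 0], msg_vec=[1, 0, 0]; VV[1]=max(VV[1],msg_vec) then VV[1][1]++ -> VV[1]=[1, 2, 0]
Event 3: SEND 2->1: VV[2][2]++ -> VV[2]=[0, 0, 1], msg_vec=[0, 0, 1]; VV[1]=max(VV[1],msg_vec) then VV[1][1]++ -> VV[1]=[1, 3, 1]
Event 4: LOCAL 2: VV[2][2]++ -> VV[2]=[0, 0, 2]
Event 5: LOCAL 2: VV[2][2]++ -> VV[2]=[0, 0, 3]
Event 6: SEND 0->1: VV[0][0]++ -> VV[0]=[2, 0, 0], msg_vec=[2, 0, 0]; VV[1]=max(VV[1],msg_vec) then VV[1][1]++ -> VV[1]=[2, 4, 1]
Event 3 stamp: [0, 0, 1]
Event 5 stamp: [0, 0, 3]
[0, 0, 1] <= [0, 0, 3]? True. Equal? False. Happens-before: True

Answer: yes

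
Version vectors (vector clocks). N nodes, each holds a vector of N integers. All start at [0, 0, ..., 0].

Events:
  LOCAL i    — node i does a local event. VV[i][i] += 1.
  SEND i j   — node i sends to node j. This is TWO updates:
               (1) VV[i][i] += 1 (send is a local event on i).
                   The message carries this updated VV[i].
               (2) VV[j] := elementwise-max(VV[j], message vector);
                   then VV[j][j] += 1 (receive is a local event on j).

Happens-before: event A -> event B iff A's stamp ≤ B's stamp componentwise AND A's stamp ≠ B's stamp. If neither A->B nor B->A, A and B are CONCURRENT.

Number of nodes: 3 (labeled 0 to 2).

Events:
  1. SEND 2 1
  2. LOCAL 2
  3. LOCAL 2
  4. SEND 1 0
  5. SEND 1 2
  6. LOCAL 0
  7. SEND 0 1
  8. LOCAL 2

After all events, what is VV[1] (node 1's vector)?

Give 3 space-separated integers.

Initial: VV[0]=[0, 0, 0]
Initial: VV[1]=[0, 0, 0]
Initial: VV[2]=[0, 0, 0]
Event 1: SEND 2->1: VV[2][2]++ -> VV[2]=[0, 0, 1], msg_vec=[0, 0, 1]; VV[1]=max(VV[1],msg_vec) then VV[1][1]++ -> VV[1]=[0, 1, 1]
Event 2: LOCAL 2: VV[2][2]++ -> VV[2]=[0, 0, 2]
Event 3: LOCAL 2: VV[2][2]++ -> VV[2]=[0, 0, 3]
Event 4: SEND 1->0: VV[1][1]++ -> VV[1]=[0, 2, 1], msg_vec=[0, 2, 1]; VV[0]=max(VV[0],msg_vec) then VV[0][0]++ -> VV[0]=[1, 2, 1]
Event 5: SEND 1->2: VV[1][1]++ -> VV[1]=[0, 3, 1], msg_vec=[0, 3, 1]; VV[2]=max(VV[2],msg_vec) then VV[2][2]++ -> VV[2]=[0, 3, 4]
Event 6: LOCAL 0: VV[0][0]++ -> VV[0]=[2, 2, 1]
Event 7: SEND 0->1: VV[0][0]++ -> VV[0]=[3, 2, 1], msg_vec=[3, 2, 1]; VV[1]=max(VV[1],msg_vec) then VV[1][1]++ -> VV[1]=[3, 4, 1]
Event 8: LOCAL 2: VV[2][2]++ -> VV[2]=[0, 3, 5]
Final vectors: VV[0]=[3, 2, 1]; VV[1]=[3, 4, 1]; VV[2]=[0, 3, 5]

Answer: 3 4 1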